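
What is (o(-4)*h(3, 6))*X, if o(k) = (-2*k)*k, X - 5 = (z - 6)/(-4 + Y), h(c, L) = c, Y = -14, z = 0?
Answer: -512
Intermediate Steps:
X = 16/3 (X = 5 + (0 - 6)/(-4 - 14) = 5 - 6/(-18) = 5 - 6*(-1/18) = 5 + ⅓ = 16/3 ≈ 5.3333)
o(k) = -2*k²
(o(-4)*h(3, 6))*X = (-2*(-4)²*3)*(16/3) = (-2*16*3)*(16/3) = -32*3*(16/3) = -96*16/3 = -512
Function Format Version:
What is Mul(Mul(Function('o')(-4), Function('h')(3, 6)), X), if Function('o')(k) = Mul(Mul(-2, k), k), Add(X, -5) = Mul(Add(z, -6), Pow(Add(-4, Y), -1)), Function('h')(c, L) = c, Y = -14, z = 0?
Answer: -512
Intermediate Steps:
X = Rational(16, 3) (X = Add(5, Mul(Add(0, -6), Pow(Add(-4, -14), -1))) = Add(5, Mul(-6, Pow(-18, -1))) = Add(5, Mul(-6, Rational(-1, 18))) = Add(5, Rational(1, 3)) = Rational(16, 3) ≈ 5.3333)
Function('o')(k) = Mul(-2, Pow(k, 2))
Mul(Mul(Function('o')(-4), Function('h')(3, 6)), X) = Mul(Mul(Mul(-2, Pow(-4, 2)), 3), Rational(16, 3)) = Mul(Mul(Mul(-2, 16), 3), Rational(16, 3)) = Mul(Mul(-32, 3), Rational(16, 3)) = Mul(-96, Rational(16, 3)) = -512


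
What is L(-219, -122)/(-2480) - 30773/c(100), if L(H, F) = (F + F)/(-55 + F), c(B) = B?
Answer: -42212939/137175 ≈ -307.73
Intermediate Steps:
L(H, F) = 2*F/(-55 + F) (L(H, F) = (2*F)/(-55 + F) = 2*F/(-55 + F))
L(-219, -122)/(-2480) - 30773/c(100) = (2*(-122)/(-55 - 122))/(-2480) - 30773/100 = (2*(-122)/(-177))*(-1/2480) - 30773*1/100 = (2*(-122)*(-1/177))*(-1/2480) - 30773/100 = (244/177)*(-1/2480) - 30773/100 = -61/109740 - 30773/100 = -42212939/137175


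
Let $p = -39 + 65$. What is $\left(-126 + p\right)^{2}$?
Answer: $10000$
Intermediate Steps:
$p = 26$
$\left(-126 + p\right)^{2} = \left(-126 + 26\right)^{2} = \left(-100\right)^{2} = 10000$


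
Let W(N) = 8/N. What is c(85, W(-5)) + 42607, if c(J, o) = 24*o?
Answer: 212843/5 ≈ 42569.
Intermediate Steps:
c(85, W(-5)) + 42607 = 24*(8/(-5)) + 42607 = 24*(8*(-1/5)) + 42607 = 24*(-8/5) + 42607 = -192/5 + 42607 = 212843/5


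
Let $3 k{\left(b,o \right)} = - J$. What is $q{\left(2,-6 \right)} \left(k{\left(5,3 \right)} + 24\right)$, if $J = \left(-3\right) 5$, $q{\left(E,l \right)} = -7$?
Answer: $-203$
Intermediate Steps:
$J = -15$
$k{\left(b,o \right)} = 5$ ($k{\left(b,o \right)} = \frac{\left(-1\right) \left(-15\right)}{3} = \frac{1}{3} \cdot 15 = 5$)
$q{\left(2,-6 \right)} \left(k{\left(5,3 \right)} + 24\right) = - 7 \left(5 + 24\right) = \left(-7\right) 29 = -203$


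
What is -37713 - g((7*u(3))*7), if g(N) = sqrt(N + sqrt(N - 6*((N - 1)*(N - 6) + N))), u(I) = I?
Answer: -37713 - sqrt(147 + I*sqrt(124251)) ≈ -37729.0 - 10.838*I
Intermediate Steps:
g(N) = sqrt(N + sqrt(-5*N - 6*(-1 + N)*(-6 + N))) (g(N) = sqrt(N + sqrt(N - 6*((-1 + N)*(-6 + N) + N))) = sqrt(N + sqrt(N - 6*(N + (-1 + N)*(-6 + N)))) = sqrt(N + sqrt(N + (-6*N - 6*(-1 + N)*(-6 + N)))) = sqrt(N + sqrt(-5*N - 6*(-1 + N)*(-6 + N))))
-37713 - g((7*u(3))*7) = -37713 - sqrt((7*3)*7 + sqrt(-36 - 6*((7*3)*7)**2 + 37*((7*3)*7))) = -37713 - sqrt(21*7 + sqrt(-36 - 6*(21*7)**2 + 37*(21*7))) = -37713 - sqrt(147 + sqrt(-36 - 6*147**2 + 37*147)) = -37713 - sqrt(147 + sqrt(-36 - 6*21609 + 5439)) = -37713 - sqrt(147 + sqrt(-36 - 129654 + 5439)) = -37713 - sqrt(147 + sqrt(-124251)) = -37713 - sqrt(147 + I*sqrt(124251))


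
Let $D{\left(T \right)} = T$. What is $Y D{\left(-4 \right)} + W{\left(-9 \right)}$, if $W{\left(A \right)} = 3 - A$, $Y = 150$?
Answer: $-588$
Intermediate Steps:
$Y D{\left(-4 \right)} + W{\left(-9 \right)} = 150 \left(-4\right) + \left(3 - -9\right) = -600 + \left(3 + 9\right) = -600 + 12 = -588$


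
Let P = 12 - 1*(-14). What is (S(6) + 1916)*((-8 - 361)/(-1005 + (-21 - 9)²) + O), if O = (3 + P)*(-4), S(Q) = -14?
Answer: -7488174/35 ≈ -2.1395e+5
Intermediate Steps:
P = 26 (P = 12 + 14 = 26)
O = -116 (O = (3 + 26)*(-4) = 29*(-4) = -116)
(S(6) + 1916)*((-8 - 361)/(-1005 + (-21 - 9)²) + O) = (-14 + 1916)*((-8 - 361)/(-1005 + (-21 - 9)²) - 116) = 1902*(-369/(-1005 + (-30)²) - 116) = 1902*(-369/(-1005 + 900) - 116) = 1902*(-369/(-105) - 116) = 1902*(-369*(-1/105) - 116) = 1902*(123/35 - 116) = 1902*(-3937/35) = -7488174/35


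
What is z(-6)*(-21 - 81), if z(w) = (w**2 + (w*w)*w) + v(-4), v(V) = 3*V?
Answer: 19584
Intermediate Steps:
z(w) = -12 + w**2 + w**3 (z(w) = (w**2 + (w*w)*w) + 3*(-4) = (w**2 + w**2*w) - 12 = (w**2 + w**3) - 12 = -12 + w**2 + w**3)
z(-6)*(-21 - 81) = (-12 + (-6)**2 + (-6)**3)*(-21 - 81) = (-12 + 36 - 216)*(-102) = -192*(-102) = 19584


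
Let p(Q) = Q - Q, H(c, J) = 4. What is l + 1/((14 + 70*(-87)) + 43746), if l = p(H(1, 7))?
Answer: 1/37670 ≈ 2.6546e-5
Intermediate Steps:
p(Q) = 0
l = 0
l + 1/((14 + 70*(-87)) + 43746) = 0 + 1/((14 + 70*(-87)) + 43746) = 0 + 1/((14 - 6090) + 43746) = 0 + 1/(-6076 + 43746) = 0 + 1/37670 = 1/37670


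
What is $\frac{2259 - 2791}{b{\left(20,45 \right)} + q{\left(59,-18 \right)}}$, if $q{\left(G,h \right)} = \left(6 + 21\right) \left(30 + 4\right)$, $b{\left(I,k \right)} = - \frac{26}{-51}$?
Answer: $- \frac{969}{1673} \approx -0.5792$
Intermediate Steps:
$b{\left(I,k \right)} = \frac{26}{51}$ ($b{\left(I,k \right)} = \left(-26\right) \left(- \frac{1}{51}\right) = \frac{26}{51}$)
$q{\left(G,h \right)} = 918$ ($q{\left(G,h \right)} = 27 \cdot 34 = 918$)
$\frac{2259 - 2791}{b{\left(20,45 \right)} + q{\left(59,-18 \right)}} = \frac{2259 - 2791}{\frac{26}{51} + 918} = - \frac{532}{\frac{46844}{51}} = \left(-532\right) \frac{51}{46844} = - \frac{969}{1673}$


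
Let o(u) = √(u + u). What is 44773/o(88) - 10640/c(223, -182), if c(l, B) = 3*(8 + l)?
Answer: -1520/99 + 44773*√11/44 ≈ 3359.5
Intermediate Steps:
o(u) = √2*√u (o(u) = √(2*u) = √2*√u)
c(l, B) = 24 + 3*l
44773/o(88) - 10640/c(223, -182) = 44773/((√2*√88)) - 10640/(24 + 3*223) = 44773/((√2*(2*√22))) - 10640/(24 + 669) = 44773/((4*√11)) - 10640/693 = 44773*(√11/44) - 10640*1/693 = 44773*√11/44 - 1520/99 = -1520/99 + 44773*√11/44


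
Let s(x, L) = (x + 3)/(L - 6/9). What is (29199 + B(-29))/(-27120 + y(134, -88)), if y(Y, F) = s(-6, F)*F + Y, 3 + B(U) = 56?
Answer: -1945258/1794767 ≈ -1.0838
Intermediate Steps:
B(U) = 53 (B(U) = -3 + 56 = 53)
s(x, L) = (3 + x)/(-2/3 + L) (s(x, L) = (3 + x)/(L - 6*1/9) = (3 + x)/(L - 2/3) = (3 + x)/(-2/3 + L))
y(Y, F) = Y - 9*F/(-2 + 3*F) (y(Y, F) = (3*(3 - 6)/(-2 + 3*F))*F + Y = (3*(-3)/(-2 + 3*F))*F + Y = (-9/(-2 + 3*F))*F + Y = -9*F/(-2 + 3*F) + Y = Y - 9*F/(-2 + 3*F))
(29199 + B(-29))/(-27120 + y(134, -88)) = (29199 + 53)/(-27120 + (-9*(-88) + 134*(-2 + 3*(-88)))/(-2 + 3*(-88))) = 29252/(-27120 + (792 + 134*(-2 - 264))/(-2 - 264)) = 29252/(-27120 + (792 + 134*(-266))/(-266)) = 29252/(-27120 - (792 - 35644)/266) = 29252/(-27120 - 1/266*(-34852)) = 29252/(-27120 + 17426/133) = 29252/(-3589534/133) = 29252*(-133/3589534) = -1945258/1794767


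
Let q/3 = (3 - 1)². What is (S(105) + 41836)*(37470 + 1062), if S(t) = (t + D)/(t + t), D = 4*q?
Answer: 56421848886/35 ≈ 1.6121e+9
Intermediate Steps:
q = 12 (q = 3*(3 - 1)² = 3*2² = 3*4 = 12)
D = 48 (D = 4*12 = 48)
S(t) = (48 + t)/(2*t) (S(t) = (t + 48)/(t + t) = (48 + t)/((2*t)) = (48 + t)*(1/(2*t)) = (48 + t)/(2*t))
(S(105) + 41836)*(37470 + 1062) = ((½)*(48 + 105)/105 + 41836)*(37470 + 1062) = ((½)*(1/105)*153 + 41836)*38532 = (51/70 + 41836)*38532 = (2928571/70)*38532 = 56421848886/35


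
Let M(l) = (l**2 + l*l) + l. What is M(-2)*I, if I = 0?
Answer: 0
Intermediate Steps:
M(l) = l + 2*l**2 (M(l) = (l**2 + l**2) + l = 2*l**2 + l = l + 2*l**2)
M(-2)*I = -2*(1 + 2*(-2))*0 = -2*(1 - 4)*0 = -2*(-3)*0 = 6*0 = 0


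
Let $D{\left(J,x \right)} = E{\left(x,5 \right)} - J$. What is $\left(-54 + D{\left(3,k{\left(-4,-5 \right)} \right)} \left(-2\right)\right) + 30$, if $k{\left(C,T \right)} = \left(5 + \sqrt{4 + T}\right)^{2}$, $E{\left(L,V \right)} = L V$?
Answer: $-258 - 100 i \approx -258.0 - 100.0 i$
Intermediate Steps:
$D{\left(J,x \right)} = - J + 5 x$ ($D{\left(J,x \right)} = x 5 - J = 5 x - J = - J + 5 x$)
$\left(-54 + D{\left(3,k{\left(-4,-5 \right)} \right)} \left(-2\right)\right) + 30 = \left(-54 + \left(\left(-1\right) 3 + 5 \left(5 + \sqrt{4 - 5}\right)^{2}\right) \left(-2\right)\right) + 30 = \left(-54 + \left(-3 + 5 \left(5 + \sqrt{-1}\right)^{2}\right) \left(-2\right)\right) + 30 = \left(-54 + \left(-3 + 5 \left(5 + i\right)^{2}\right) \left(-2\right)\right) + 30 = \left(-54 + \left(6 - 10 \left(5 + i\right)^{2}\right)\right) + 30 = \left(-48 - 10 \left(5 + i\right)^{2}\right) + 30 = -18 - 10 \left(5 + i\right)^{2}$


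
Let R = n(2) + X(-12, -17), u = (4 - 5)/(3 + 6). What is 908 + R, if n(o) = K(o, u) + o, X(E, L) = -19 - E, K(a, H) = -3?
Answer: 900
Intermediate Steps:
u = -1/9 ≈ -0.11111
n(o) = -3 + o
R = -8 (R = (-3 + 2) + (-19 - 1*(-12)) = -1 + (-19 + 12) = -1 - 7 = -8)
908 + R = 908 - 8 = 900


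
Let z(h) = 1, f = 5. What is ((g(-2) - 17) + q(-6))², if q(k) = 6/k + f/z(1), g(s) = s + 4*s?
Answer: 529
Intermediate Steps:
g(s) = 5*s
q(k) = 5 + 6/k (q(k) = 6/k + 5/1 = 6/k + 5*1 = 6/k + 5 = 5 + 6/k)
((g(-2) - 17) + q(-6))² = ((5*(-2) - 17) + (5 + 6/(-6)))² = ((-10 - 17) + (5 + 6*(-⅙)))² = (-27 + (5 - 1))² = (-27 + 4)² = (-23)² = 529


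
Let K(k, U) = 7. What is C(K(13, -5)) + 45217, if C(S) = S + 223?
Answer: 45447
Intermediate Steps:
C(S) = 223 + S
C(K(13, -5)) + 45217 = (223 + 7) + 45217 = 230 + 45217 = 45447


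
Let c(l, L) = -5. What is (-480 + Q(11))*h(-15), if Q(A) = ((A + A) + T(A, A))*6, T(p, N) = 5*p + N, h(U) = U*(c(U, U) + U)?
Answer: 14400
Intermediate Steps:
h(U) = U*(-5 + U)
T(p, N) = N + 5*p
Q(A) = 48*A (Q(A) = ((A + A) + (A + 5*A))*6 = (2*A + 6*A)*6 = (8*A)*6 = 48*A)
(-480 + Q(11))*h(-15) = (-480 + 48*11)*(-15*(-5 - 15)) = (-480 + 528)*(-15*(-20)) = 48*300 = 14400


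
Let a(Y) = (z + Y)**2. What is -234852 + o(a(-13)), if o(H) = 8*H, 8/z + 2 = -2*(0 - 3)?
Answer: -233884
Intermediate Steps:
z = 2 (z = 8/(-2 - 2*(0 - 3)) = 8/(-2 - 2*(-3)) = 8/(-2 + 6) = 8/4 = 8*(1/4) = 2)
a(Y) = (2 + Y)**2
-234852 + o(a(-13)) = -234852 + 8*(2 - 13)**2 = -234852 + 8*(-11)**2 = -234852 + 8*121 = -234852 + 968 = -233884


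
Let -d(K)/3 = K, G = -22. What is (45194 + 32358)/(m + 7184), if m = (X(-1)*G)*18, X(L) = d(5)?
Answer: 19388/3281 ≈ 5.9092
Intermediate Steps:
d(K) = -3*K
X(L) = -15 (X(L) = -3*5 = -15)
m = 5940 (m = -15*(-22)*18 = 330*18 = 5940)
(45194 + 32358)/(m + 7184) = (45194 + 32358)/(5940 + 7184) = 77552/13124 = 77552*(1/13124) = 19388/3281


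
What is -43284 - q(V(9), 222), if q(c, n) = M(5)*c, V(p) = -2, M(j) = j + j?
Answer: -43264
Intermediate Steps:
M(j) = 2*j
q(c, n) = 10*c (q(c, n) = (2*5)*c = 10*c)
-43284 - q(V(9), 222) = -43284 - 10*(-2) = -43284 - 1*(-20) = -43284 + 20 = -43264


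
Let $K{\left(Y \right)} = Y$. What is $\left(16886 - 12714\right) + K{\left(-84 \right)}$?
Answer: $4088$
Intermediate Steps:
$\left(16886 - 12714\right) + K{\left(-84 \right)} = \left(16886 - 12714\right) - 84 = 4172 - 84 = 4088$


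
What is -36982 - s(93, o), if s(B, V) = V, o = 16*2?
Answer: -37014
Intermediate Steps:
o = 32
-36982 - s(93, o) = -36982 - 1*32 = -36982 - 32 = -37014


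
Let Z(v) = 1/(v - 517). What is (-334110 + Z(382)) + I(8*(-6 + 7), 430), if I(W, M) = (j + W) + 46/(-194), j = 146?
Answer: -4373157022/13095 ≈ -3.3396e+5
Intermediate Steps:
Z(v) = 1/(-517 + v)
I(W, M) = 14139/97 + W (I(W, M) = (146 + W) + 46/(-194) = (146 + W) + 46*(-1/194) = (146 + W) - 23/97 = 14139/97 + W)
(-334110 + Z(382)) + I(8*(-6 + 7), 430) = (-334110 + 1/(-517 + 382)) + (14139/97 + 8*(-6 + 7)) = (-334110 + 1/(-135)) + (14139/97 + 8*1) = (-334110 - 1/135) + (14139/97 + 8) = -45104851/135 + 14915/97 = -4373157022/13095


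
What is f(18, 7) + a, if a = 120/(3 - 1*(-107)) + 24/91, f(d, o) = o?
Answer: 8363/1001 ≈ 8.3546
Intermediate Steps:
a = 1356/1001 (a = 120/(3 + 107) + 24*(1/91) = 120/110 + 24/91 = 120*(1/110) + 24/91 = 12/11 + 24/91 = 1356/1001 ≈ 1.3546)
f(18, 7) + a = 7 + 1356/1001 = 8363/1001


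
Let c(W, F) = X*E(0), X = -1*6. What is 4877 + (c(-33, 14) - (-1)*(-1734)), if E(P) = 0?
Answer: 3143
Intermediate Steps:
X = -6
c(W, F) = 0 (c(W, F) = -6*0 = 0)
4877 + (c(-33, 14) - (-1)*(-1734)) = 4877 + (0 - (-1)*(-1734)) = 4877 + (0 - 1*1734) = 4877 + (0 - 1734) = 4877 - 1734 = 3143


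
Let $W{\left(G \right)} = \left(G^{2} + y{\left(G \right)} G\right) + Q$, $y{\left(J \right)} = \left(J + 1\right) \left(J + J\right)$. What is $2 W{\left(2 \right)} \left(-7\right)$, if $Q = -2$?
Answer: $-364$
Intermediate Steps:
$y{\left(J \right)} = 2 J \left(1 + J\right)$ ($y{\left(J \right)} = \left(1 + J\right) 2 J = 2 J \left(1 + J\right)$)
$W{\left(G \right)} = -2 + G^{2} + 2 G^{2} \left(1 + G\right)$ ($W{\left(G \right)} = \left(G^{2} + 2 G \left(1 + G\right) G\right) - 2 = \left(G^{2} + 2 G^{2} \left(1 + G\right)\right) - 2 = -2 + G^{2} + 2 G^{2} \left(1 + G\right)$)
$2 W{\left(2 \right)} \left(-7\right) = 2 \left(-2 + 2 \cdot 2^{3} + 3 \cdot 2^{2}\right) \left(-7\right) = 2 \left(-2 + 2 \cdot 8 + 3 \cdot 4\right) \left(-7\right) = 2 \left(-2 + 16 + 12\right) \left(-7\right) = 2 \cdot 26 \left(-7\right) = 2 \left(-182\right) = -364$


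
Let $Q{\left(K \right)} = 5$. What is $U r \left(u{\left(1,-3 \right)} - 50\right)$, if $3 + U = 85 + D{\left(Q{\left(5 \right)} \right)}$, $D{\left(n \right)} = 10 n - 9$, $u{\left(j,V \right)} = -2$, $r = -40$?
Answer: $255840$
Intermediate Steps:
$D{\left(n \right)} = -9 + 10 n$
$U = 123$ ($U = -3 + \left(85 + \left(-9 + 10 \cdot 5\right)\right) = -3 + \left(85 + \left(-9 + 50\right)\right) = -3 + \left(85 + 41\right) = -3 + 126 = 123$)
$U r \left(u{\left(1,-3 \right)} - 50\right) = 123 \left(-40\right) \left(-2 - 50\right) = \left(-4920\right) \left(-52\right) = 255840$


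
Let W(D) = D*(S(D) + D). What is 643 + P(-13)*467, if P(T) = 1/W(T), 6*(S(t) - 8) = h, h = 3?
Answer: 76165/117 ≈ 650.98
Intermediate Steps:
S(t) = 17/2 (S(t) = 8 + (⅙)*3 = 8 + ½ = 17/2)
W(D) = D*(17/2 + D)
P(T) = 2/(T*(17 + 2*T)) (P(T) = 1/(T*(17 + 2*T)/2) = 2/(T*(17 + 2*T)))
643 + P(-13)*467 = 643 + (2/(-13*(17 + 2*(-13))))*467 = 643 + (2*(-1/13)/(17 - 26))*467 = 643 + (2*(-1/13)/(-9))*467 = 643 + (2*(-1/13)*(-⅑))*467 = 643 + (2/117)*467 = 643 + 934/117 = 76165/117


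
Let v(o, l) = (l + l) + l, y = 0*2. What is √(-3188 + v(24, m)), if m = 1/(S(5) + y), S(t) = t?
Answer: I*√79685/5 ≈ 56.457*I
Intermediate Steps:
y = 0
m = ⅕ (m = 1/(5 + 0) = 1/5 = ⅕ ≈ 0.20000)
v(o, l) = 3*l (v(o, l) = 2*l + l = 3*l)
√(-3188 + v(24, m)) = √(-3188 + 3*(⅕)) = √(-3188 + ⅗) = √(-15937/5) = I*√79685/5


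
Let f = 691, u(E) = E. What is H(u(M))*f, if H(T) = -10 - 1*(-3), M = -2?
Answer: -4837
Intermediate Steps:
H(T) = -7 (H(T) = -10 + 3 = -7)
H(u(M))*f = -7*691 = -4837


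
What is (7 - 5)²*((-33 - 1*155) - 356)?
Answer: -2176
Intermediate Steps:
(7 - 5)²*((-33 - 1*155) - 356) = 2²*((-33 - 155) - 356) = 4*(-188 - 356) = 4*(-544) = -2176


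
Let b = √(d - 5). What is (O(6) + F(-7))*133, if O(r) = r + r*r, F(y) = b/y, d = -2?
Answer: 5586 - 19*I*√7 ≈ 5586.0 - 50.269*I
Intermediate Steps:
b = I*√7 (b = √(-2 - 5) = √(-7) = I*√7 ≈ 2.6458*I)
F(y) = I*√7/y (F(y) = (I*√7)/y = I*√7/y)
O(r) = r + r²
(O(6) + F(-7))*133 = (6*(1 + 6) + I*√7/(-7))*133 = (6*7 + I*√7*(-⅐))*133 = (42 - I*√7/7)*133 = 5586 - 19*I*√7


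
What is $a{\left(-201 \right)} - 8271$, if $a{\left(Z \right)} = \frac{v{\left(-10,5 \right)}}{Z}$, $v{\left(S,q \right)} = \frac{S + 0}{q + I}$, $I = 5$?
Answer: $- \frac{1662470}{201} \approx -8271.0$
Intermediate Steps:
$v{\left(S,q \right)} = \frac{S}{5 + q}$ ($v{\left(S,q \right)} = \frac{S + 0}{q + 5} = \frac{S}{5 + q}$)
$a{\left(Z \right)} = - \frac{1}{Z}$ ($a{\left(Z \right)} = \frac{\left(-10\right) \frac{1}{5 + 5}}{Z} = \frac{\left(-10\right) \frac{1}{10}}{Z} = - \frac{1}{Z}$)
$a{\left(-201 \right)} - 8271 = - \frac{1}{-201} - 8271 = \left(-1\right) \left(- \frac{1}{201}\right) - 8271 = \frac{1}{201} - 8271 = - \frac{1662470}{201}$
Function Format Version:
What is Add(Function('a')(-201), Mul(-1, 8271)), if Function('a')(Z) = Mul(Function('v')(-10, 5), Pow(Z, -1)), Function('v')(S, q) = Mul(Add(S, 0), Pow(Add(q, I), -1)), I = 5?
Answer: Rational(-1662470, 201) ≈ -8271.0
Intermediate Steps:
Function('v')(S, q) = Mul(S, Pow(Add(5, q), -1)) (Function('v')(S, q) = Mul(Add(S, 0), Pow(Add(q, 5), -1)) = Mul(S, Pow(Add(5, q), -1)))
Function('a')(Z) = Mul(-1, Pow(Z, -1)) (Function('a')(Z) = Mul(Mul(-10, Pow(Add(5, 5), -1)), Pow(Z, -1)) = Mul(Mul(-10, Pow(10, -1)), Pow(Z, -1)) = Mul(Mul(-10, Rational(1, 10)), Pow(Z, -1)) = Mul(-1, Pow(Z, -1)))
Add(Function('a')(-201), Mul(-1, 8271)) = Add(Mul(-1, Pow(-201, -1)), Mul(-1, 8271)) = Add(Mul(-1, Rational(-1, 201)), -8271) = Add(Rational(1, 201), -8271) = Rational(-1662470, 201)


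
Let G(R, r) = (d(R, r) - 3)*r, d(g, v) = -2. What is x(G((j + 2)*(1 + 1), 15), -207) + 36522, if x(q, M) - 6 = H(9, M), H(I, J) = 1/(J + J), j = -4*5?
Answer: 15122591/414 ≈ 36528.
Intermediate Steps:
j = -20
H(I, J) = 1/(2*J)
G(R, r) = -5*r (G(R, r) = (-2 - 3)*r = -5*r)
x(q, M) = 6 + 1/(2*M)
x(G((j + 2)*(1 + 1), 15), -207) + 36522 = (6 + (½)/(-207)) + 36522 = (6 + (½)*(-1/207)) + 36522 = (6 - 1/414) + 36522 = 2483/414 + 36522 = 15122591/414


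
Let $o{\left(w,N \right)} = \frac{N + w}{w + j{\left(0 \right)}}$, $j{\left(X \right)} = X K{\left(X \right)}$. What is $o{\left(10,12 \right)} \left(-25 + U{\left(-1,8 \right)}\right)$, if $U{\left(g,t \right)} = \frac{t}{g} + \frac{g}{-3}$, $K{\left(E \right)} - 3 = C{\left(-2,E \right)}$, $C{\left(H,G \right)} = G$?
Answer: $- \frac{1078}{15} \approx -71.867$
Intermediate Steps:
$K{\left(E \right)} = 3 + E$
$j{\left(X \right)} = X \left(3 + X\right)$
$U{\left(g,t \right)} = - \frac{g}{3} + \frac{t}{g}$ ($U{\left(g,t \right)} = \frac{t}{g} + g \left(- \frac{1}{3}\right) = \frac{t}{g} - \frac{g}{3} = - \frac{g}{3} + \frac{t}{g}$)
$o{\left(w,N \right)} = \frac{N + w}{w}$ ($o{\left(w,N \right)} = \frac{N + w}{w + 0 \left(3 + 0\right)} = \frac{N + w}{w + 0 \cdot 3} = \frac{N + w}{w + 0} = \frac{N + w}{w}$)
$o{\left(10,12 \right)} \left(-25 + U{\left(-1,8 \right)}\right) = \frac{12 + 10}{10} \left(-25 + \left(\left(- \frac{1}{3}\right) \left(-1\right) + \frac{8}{-1}\right)\right) = \frac{1}{10} \cdot 22 \left(-25 + \left(\frac{1}{3} + 8 \left(-1\right)\right)\right) = \frac{11 \left(-25 + \left(\frac{1}{3} - 8\right)\right)}{5} = \frac{11 \left(-25 - \frac{23}{3}\right)}{5} = \frac{11}{5} \left(- \frac{98}{3}\right) = - \frac{1078}{15}$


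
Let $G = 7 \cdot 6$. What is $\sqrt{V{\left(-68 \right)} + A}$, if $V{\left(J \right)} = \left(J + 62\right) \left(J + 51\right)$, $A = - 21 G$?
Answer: $2 i \sqrt{195} \approx 27.928 i$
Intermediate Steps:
$G = 42$
$A = -882$ ($A = \left(-21\right) 42 = -882$)
$V{\left(J \right)} = \left(51 + J\right) \left(62 + J\right)$ ($V{\left(J \right)} = \left(62 + J\right) \left(51 + J\right) = \left(51 + J\right) \left(62 + J\right)$)
$\sqrt{V{\left(-68 \right)} + A} = \sqrt{\left(3162 + \left(-68\right)^{2} + 113 \left(-68\right)\right) - 882} = \sqrt{\left(3162 + 4624 - 7684\right) - 882} = \sqrt{102 - 882} = \sqrt{-780} = 2 i \sqrt{195}$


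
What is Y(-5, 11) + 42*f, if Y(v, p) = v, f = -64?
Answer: -2693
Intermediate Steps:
Y(-5, 11) + 42*f = -5 + 42*(-64) = -5 - 2688 = -2693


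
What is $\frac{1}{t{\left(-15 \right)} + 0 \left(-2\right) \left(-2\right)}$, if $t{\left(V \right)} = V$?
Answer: $- \frac{1}{15} \approx -0.066667$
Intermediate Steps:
$\frac{1}{t{\left(-15 \right)} + 0 \left(-2\right) \left(-2\right)} = \frac{1}{-15 + 0 \left(-2\right) \left(-2\right)} = \frac{1}{-15 + 0 \left(-2\right)} = \frac{1}{-15 + 0} = \frac{1}{-15} = - \frac{1}{15}$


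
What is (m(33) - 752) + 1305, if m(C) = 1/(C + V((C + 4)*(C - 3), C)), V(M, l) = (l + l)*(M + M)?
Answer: 81043810/146553 ≈ 553.00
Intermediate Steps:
V(M, l) = 4*M*l (V(M, l) = (2*l)*(2*M) = 4*M*l)
m(C) = 1/(C + 4*C*(-3 + C)*(4 + C)) (m(C) = 1/(C + 4*((C + 4)*(C - 3))*C) = 1/(C + 4*((4 + C)*(-3 + C))*C) = 1/(C + 4*((-3 + C)*(4 + C))*C) = 1/(C + 4*C*(-3 + C)*(4 + C)))
(m(33) - 752) + 1305 = (1/(33*(-47 + 4*33 + 4*33**2)) - 752) + 1305 = (1/(33*(-47 + 132 + 4*1089)) - 752) + 1305 = (1/(33*(-47 + 132 + 4356)) - 752) + 1305 = ((1/33)/4441 - 752) + 1305 = ((1/33)*(1/4441) - 752) + 1305 = (1/146553 - 752) + 1305 = -110207855/146553 + 1305 = 81043810/146553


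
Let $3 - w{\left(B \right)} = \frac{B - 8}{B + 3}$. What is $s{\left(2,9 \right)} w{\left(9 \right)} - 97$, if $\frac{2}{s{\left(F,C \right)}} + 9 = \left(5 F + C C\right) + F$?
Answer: $- \frac{6979}{72} \approx -96.931$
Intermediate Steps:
$s{\left(F,C \right)} = \frac{2}{-9 + C^{2} + 6 F}$ ($s{\left(F,C \right)} = \frac{2}{-9 + \left(\left(5 F + C C\right) + F\right)} = \frac{2}{-9 + \left(\left(5 F + C^{2}\right) + F\right)} = \frac{2}{-9 + \left(\left(C^{2} + 5 F\right) + F\right)} = \frac{2}{-9 + \left(C^{2} + 6 F\right)} = \frac{2}{-9 + C^{2} + 6 F}$)
$w{\left(B \right)} = 3 - \frac{-8 + B}{3 + B}$ ($w{\left(B \right)} = 3 - \frac{B - 8}{B + 3} = 3 - \frac{-8 + B}{3 + B}$)
$s{\left(2,9 \right)} w{\left(9 \right)} - 97 = \frac{2}{-9 + 9^{2} + 6 \cdot 2} \frac{17 + 2 \cdot 9}{3 + 9} - 97 = \frac{2}{-9 + 81 + 12} \frac{17 + 18}{12} - 97 = \frac{2}{84} \cdot \frac{1}{12} \cdot 35 - 97 = 2 \cdot \frac{1}{84} \cdot \frac{35}{12} - 97 = \frac{1}{42} \cdot \frac{35}{12} - 97 = \frac{5}{72} - 97 = - \frac{6979}{72}$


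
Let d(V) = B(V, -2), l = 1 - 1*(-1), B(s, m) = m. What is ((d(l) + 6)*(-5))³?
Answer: -8000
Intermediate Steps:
l = 2 (l = 1 + 1 = 2)
d(V) = -2
((d(l) + 6)*(-5))³ = ((-2 + 6)*(-5))³ = (4*(-5))³ = (-20)³ = -8000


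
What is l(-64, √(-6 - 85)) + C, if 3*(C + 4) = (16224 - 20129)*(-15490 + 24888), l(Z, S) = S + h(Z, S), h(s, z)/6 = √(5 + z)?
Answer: -36699202/3 + 6*√(5 + I*√91) + I*√91 ≈ -1.2233e+7 + 19.731*I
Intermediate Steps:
h(s, z) = 6*√(5 + z)
l(Z, S) = S + 6*√(5 + S)
C = -36699202/3 (C = -4 + ((16224 - 20129)*(-15490 + 24888))/3 = -4 + (-3905*9398)/3 = -4 + (⅓)*(-36699190) = -4 - 36699190/3 = -36699202/3 ≈ -1.2233e+7)
l(-64, √(-6 - 85)) + C = (√(-6 - 85) + 6*√(5 + √(-6 - 85))) - 36699202/3 = (√(-91) + 6*√(5 + √(-91))) - 36699202/3 = (I*√91 + 6*√(5 + I*√91)) - 36699202/3 = (6*√(5 + I*√91) + I*√91) - 36699202/3 = -36699202/3 + 6*√(5 + I*√91) + I*√91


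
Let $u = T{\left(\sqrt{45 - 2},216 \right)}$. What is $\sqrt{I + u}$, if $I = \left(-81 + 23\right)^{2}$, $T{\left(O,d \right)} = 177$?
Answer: $\sqrt{3541} \approx 59.506$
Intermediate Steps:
$I = 3364$ ($I = \left(-58\right)^{2} = 3364$)
$u = 177$
$\sqrt{I + u} = \sqrt{3364 + 177} = \sqrt{3541}$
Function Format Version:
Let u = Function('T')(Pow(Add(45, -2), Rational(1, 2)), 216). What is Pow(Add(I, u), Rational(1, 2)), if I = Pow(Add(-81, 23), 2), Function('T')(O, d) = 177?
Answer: Pow(3541, Rational(1, 2)) ≈ 59.506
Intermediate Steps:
I = 3364 (I = Pow(-58, 2) = 3364)
u = 177
Pow(Add(I, u), Rational(1, 2)) = Pow(Add(3364, 177), Rational(1, 2)) = Pow(3541, Rational(1, 2))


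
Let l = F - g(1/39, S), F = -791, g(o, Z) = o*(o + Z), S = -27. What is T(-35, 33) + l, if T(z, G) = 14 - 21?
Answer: -1212706/1521 ≈ -797.31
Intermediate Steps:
g(o, Z) = o*(Z + o)
T(z, G) = -7
l = -1202059/1521 (l = -791 - (-27 + 1/39)/39 = -791 - (-1052)/(39*39) = -791 - 1*(-1052/1521) = -791 + 1052/1521 = -1202059/1521 ≈ -790.31)
T(-35, 33) + l = -7 - 1202059/1521 = -1212706/1521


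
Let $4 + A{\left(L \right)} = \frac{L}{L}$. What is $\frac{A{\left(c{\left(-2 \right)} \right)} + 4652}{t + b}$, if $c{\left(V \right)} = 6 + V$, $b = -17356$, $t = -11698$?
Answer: $- \frac{4649}{29054} \approx -0.16001$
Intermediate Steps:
$A{\left(L \right)} = -3$ ($A{\left(L \right)} = -4 + \frac{L}{L} = -4 + 1 = -3$)
$\frac{A{\left(c{\left(-2 \right)} \right)} + 4652}{t + b} = \frac{-3 + 4652}{-11698 - 17356} = \frac{4649}{-29054} = 4649 \left(- \frac{1}{29054}\right) = - \frac{4649}{29054}$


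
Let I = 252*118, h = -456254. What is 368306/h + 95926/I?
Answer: 8203668497/3391792236 ≈ 2.4187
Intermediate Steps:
I = 29736
368306/h + 95926/I = 368306/(-456254) + 95926/29736 = 368306*(-1/456254) + 95926*(1/29736) = -184153/228127 + 47963/14868 = 8203668497/3391792236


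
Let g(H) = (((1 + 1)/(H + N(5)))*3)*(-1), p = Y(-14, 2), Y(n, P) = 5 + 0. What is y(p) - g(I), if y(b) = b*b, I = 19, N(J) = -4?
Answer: 127/5 ≈ 25.400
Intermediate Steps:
Y(n, P) = 5
p = 5
g(H) = -6/(-4 + H) (g(H) = (((1 + 1)/(H - 4))*3)*(-1) = ((2/(-4 + H))*3)*(-1) = (6/(-4 + H))*(-1) = -6/(-4 + H))
y(b) = b**2
y(p) - g(I) = 5**2 - (-6)/(-4 + 19) = 25 - (-6)/15 = 25 - 1*(-2/5) = 25 + 2/5 = 127/5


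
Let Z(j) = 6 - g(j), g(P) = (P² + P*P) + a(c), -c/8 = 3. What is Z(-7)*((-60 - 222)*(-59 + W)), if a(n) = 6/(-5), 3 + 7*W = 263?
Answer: -19588284/35 ≈ -5.5967e+5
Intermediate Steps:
c = -24 (c = -8*3 = -24)
W = 260/7 (W = -3/7 + (⅐)*263 = -3/7 + 263/7 = 260/7 ≈ 37.143)
a(n) = -6/5 (a(n) = 6*(-⅕) = -6/5)
g(P) = -6/5 + 2*P² (g(P) = (P² + P*P) - 6/5 = (P² + P²) - 6/5 = 2*P² - 6/5 = -6/5 + 2*P²)
Z(j) = 36/5 - 2*j² (Z(j) = 6 - (-6/5 + 2*j²) = 6 + (6/5 - 2*j²) = 36/5 - 2*j²)
Z(-7)*((-60 - 222)*(-59 + W)) = (36/5 - 2*(-7)²)*((-60 - 222)*(-59 + 260/7)) = (36/5 - 2*49)*(-282*(-153/7)) = (36/5 - 98)*(43146/7) = -454/5*43146/7 = -19588284/35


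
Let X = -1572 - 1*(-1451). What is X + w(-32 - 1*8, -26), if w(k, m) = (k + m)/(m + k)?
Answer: -120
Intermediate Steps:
X = -121 (X = -1572 + 1451 = -121)
w(k, m) = 1 (w(k, m) = (k + m)/(k + m) = 1)
X + w(-32 - 1*8, -26) = -121 + 1 = -120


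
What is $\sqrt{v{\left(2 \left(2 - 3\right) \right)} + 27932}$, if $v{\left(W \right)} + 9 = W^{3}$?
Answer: $\sqrt{27915} \approx 167.08$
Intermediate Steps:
$v{\left(W \right)} = -9 + W^{3}$
$\sqrt{v{\left(2 \left(2 - 3\right) \right)} + 27932} = \sqrt{\left(-9 + \left(2 \left(2 - 3\right)\right)^{3}\right) + 27932} = \sqrt{\left(-9 + \left(2 \left(-1\right)\right)^{3}\right) + 27932} = \sqrt{\left(-9 + \left(-2\right)^{3}\right) + 27932} = \sqrt{\left(-9 - 8\right) + 27932} = \sqrt{-17 + 27932} = \sqrt{27915}$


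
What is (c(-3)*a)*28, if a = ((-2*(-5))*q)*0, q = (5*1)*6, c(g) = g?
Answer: 0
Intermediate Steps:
q = 30 (q = 5*6 = 30)
a = 0 (a = (-2*(-5)*30)*0 = (10*30)*0 = 300*0 = 0)
(c(-3)*a)*28 = -3*0*28 = 0*28 = 0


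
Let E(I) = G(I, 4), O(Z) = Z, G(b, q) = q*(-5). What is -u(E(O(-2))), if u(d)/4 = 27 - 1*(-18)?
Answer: -180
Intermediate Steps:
G(b, q) = -5*q
E(I) = -20 (E(I) = -5*4 = -20)
u(d) = 180 (u(d) = 4*(27 - 1*(-18)) = 4*(27 + 18) = 4*45 = 180)
-u(E(O(-2))) = -1*180 = -180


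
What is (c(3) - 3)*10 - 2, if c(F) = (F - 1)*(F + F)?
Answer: 88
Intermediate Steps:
c(F) = 2*F*(-1 + F) (c(F) = (-1 + F)*(2*F) = 2*F*(-1 + F))
(c(3) - 3)*10 - 2 = (2*3*(-1 + 3) - 3)*10 - 2 = (2*3*2 - 3)*10 - 2 = (12 - 3)*10 - 2 = 9*10 - 2 = 90 - 2 = 88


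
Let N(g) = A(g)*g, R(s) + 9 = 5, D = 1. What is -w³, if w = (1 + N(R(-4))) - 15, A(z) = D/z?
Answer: 2197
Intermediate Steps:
R(s) = -4 (R(s) = -9 + 5 = -4)
A(z) = 1/z
N(g) = 1 (N(g) = g/g = 1)
w = -13 (w = (1 + 1) - 15 = 2 - 15 = -13)
-w³ = -1*(-13)³ = -1*(-2197) = 2197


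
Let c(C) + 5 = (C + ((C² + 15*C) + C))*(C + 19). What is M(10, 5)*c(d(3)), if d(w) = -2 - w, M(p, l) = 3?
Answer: -2535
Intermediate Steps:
c(C) = -5 + (19 + C)*(C² + 17*C) (c(C) = -5 + (C + ((C² + 15*C) + C))*(C + 19) = -5 + (C + (C² + 16*C))*(19 + C) = -5 + (C² + 17*C)*(19 + C) = -5 + (19 + C)*(C² + 17*C))
M(10, 5)*c(d(3)) = 3*(-5 + (-2 - 1*3)³ + 36*(-2 - 1*3)² + 323*(-2 - 1*3)) = 3*(-5 + (-2 - 3)³ + 36*(-2 - 3)² + 323*(-2 - 3)) = 3*(-5 + (-5)³ + 36*(-5)² + 323*(-5)) = 3*(-5 - 125 + 36*25 - 1615) = 3*(-5 - 125 + 900 - 1615) = 3*(-845) = -2535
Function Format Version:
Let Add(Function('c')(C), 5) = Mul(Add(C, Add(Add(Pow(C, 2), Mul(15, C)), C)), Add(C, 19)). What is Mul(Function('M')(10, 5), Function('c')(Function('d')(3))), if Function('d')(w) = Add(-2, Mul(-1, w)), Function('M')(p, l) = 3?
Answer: -2535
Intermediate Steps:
Function('c')(C) = Add(-5, Mul(Add(19, C), Add(Pow(C, 2), Mul(17, C)))) (Function('c')(C) = Add(-5, Mul(Add(C, Add(Add(Pow(C, 2), Mul(15, C)), C)), Add(C, 19))) = Add(-5, Mul(Add(C, Add(Pow(C, 2), Mul(16, C))), Add(19, C))) = Add(-5, Mul(Add(Pow(C, 2), Mul(17, C)), Add(19, C))) = Add(-5, Mul(Add(19, C), Add(Pow(C, 2), Mul(17, C)))))
Mul(Function('M')(10, 5), Function('c')(Function('d')(3))) = Mul(3, Add(-5, Pow(Add(-2, Mul(-1, 3)), 3), Mul(36, Pow(Add(-2, Mul(-1, 3)), 2)), Mul(323, Add(-2, Mul(-1, 3))))) = Mul(3, Add(-5, Pow(Add(-2, -3), 3), Mul(36, Pow(Add(-2, -3), 2)), Mul(323, Add(-2, -3)))) = Mul(3, Add(-5, Pow(-5, 3), Mul(36, Pow(-5, 2)), Mul(323, -5))) = Mul(3, Add(-5, -125, Mul(36, 25), -1615)) = Mul(3, Add(-5, -125, 900, -1615)) = Mul(3, -845) = -2535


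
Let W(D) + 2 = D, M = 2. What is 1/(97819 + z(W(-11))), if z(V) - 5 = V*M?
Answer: 1/97798 ≈ 1.0225e-5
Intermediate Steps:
W(D) = -2 + D
z(V) = 5 + 2*V (z(V) = 5 + V*2 = 5 + 2*V)
1/(97819 + z(W(-11))) = 1/(97819 + (5 + 2*(-2 - 11))) = 1/(97819 + (5 + 2*(-13))) = 1/(97819 + (5 - 26)) = 1/(97819 - 21) = 1/97798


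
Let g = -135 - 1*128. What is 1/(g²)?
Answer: 1/69169 ≈ 1.4457e-5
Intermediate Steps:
g = -263 (g = -135 - 128 = -263)
1/(g²) = 1/((-263)²) = 1/69169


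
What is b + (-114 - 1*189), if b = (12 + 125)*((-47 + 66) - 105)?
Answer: -12085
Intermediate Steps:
b = -11782 (b = 137*(19 - 105) = 137*(-86) = -11782)
b + (-114 - 1*189) = -11782 + (-114 - 1*189) = -11782 + (-114 - 189) = -11782 - 303 = -12085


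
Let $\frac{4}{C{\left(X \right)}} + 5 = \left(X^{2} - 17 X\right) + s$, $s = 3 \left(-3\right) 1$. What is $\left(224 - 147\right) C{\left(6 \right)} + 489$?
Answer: $\frac{9703}{20} \approx 485.15$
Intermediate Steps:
$s = -9$ ($s = \left(-9\right) 1 = -9$)
$C{\left(X \right)} = \frac{4}{-14 + X^{2} - 17 X}$ ($C{\left(X \right)} = \frac{4}{-5 - \left(9 - X^{2} + 17 X\right)} = \frac{4}{-14 + X^{2} - 17 X}$)
$\left(224 - 147\right) C{\left(6 \right)} + 489 = \left(224 - 147\right) \frac{4}{-14 + 6^{2} - 102} + 489 = 77 \frac{4}{-14 + 36 - 102} + 489 = 77 \frac{4}{-80} + 489 = 77 \cdot 4 \left(- \frac{1}{80}\right) + 489 = 77 \left(- \frac{1}{20}\right) + 489 = - \frac{77}{20} + 489 = \frac{9703}{20}$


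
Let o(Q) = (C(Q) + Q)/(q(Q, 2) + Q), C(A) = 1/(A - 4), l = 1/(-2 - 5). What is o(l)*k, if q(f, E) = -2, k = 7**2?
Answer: 1274/145 ≈ 8.7862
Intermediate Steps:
l = -1/7 (l = 1/(-7) = -1/7 ≈ -0.14286)
C(A) = 1/(-4 + A)
k = 49
o(Q) = (Q + 1/(-4 + Q))/(-2 + Q) (o(Q) = (1/(-4 + Q) + Q)/(-2 + Q) = (Q + 1/(-4 + Q))/(-2 + Q))
o(l)*k = ((1 - (-4 - 1/7)/7)/((-4 - 1/7)*(-2 - 1/7)))*49 = ((1 - 1/7*(-29/7))/((-29/7)*(-15/7)))*49 = -7/29*(-7/15)*(1 + 29/49)*49 = -7/29*(-7/15)*78/49*49 = (26/145)*49 = 1274/145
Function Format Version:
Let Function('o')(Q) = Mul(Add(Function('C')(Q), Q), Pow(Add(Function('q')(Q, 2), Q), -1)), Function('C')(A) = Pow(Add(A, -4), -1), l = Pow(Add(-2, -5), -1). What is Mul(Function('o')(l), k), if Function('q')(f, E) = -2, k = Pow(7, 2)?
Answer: Rational(1274, 145) ≈ 8.7862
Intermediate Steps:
l = Rational(-1, 7) (l = Pow(-7, -1) = Rational(-1, 7) ≈ -0.14286)
Function('C')(A) = Pow(Add(-4, A), -1)
k = 49
Function('o')(Q) = Mul(Pow(Add(-2, Q), -1), Add(Q, Pow(Add(-4, Q), -1))) (Function('o')(Q) = Mul(Add(Pow(Add(-4, Q), -1), Q), Pow(Add(-2, Q), -1)) = Mul(Add(Q, Pow(Add(-4, Q), -1)), Pow(Add(-2, Q), -1)) = Mul(Pow(Add(-2, Q), -1), Add(Q, Pow(Add(-4, Q), -1))))
Mul(Function('o')(l), k) = Mul(Mul(Pow(Add(-4, Rational(-1, 7)), -1), Pow(Add(-2, Rational(-1, 7)), -1), Add(1, Mul(Rational(-1, 7), Add(-4, Rational(-1, 7))))), 49) = Mul(Mul(Pow(Rational(-29, 7), -1), Pow(Rational(-15, 7), -1), Add(1, Mul(Rational(-1, 7), Rational(-29, 7)))), 49) = Mul(Mul(Rational(-7, 29), Rational(-7, 15), Add(1, Rational(29, 49))), 49) = Mul(Mul(Rational(-7, 29), Rational(-7, 15), Rational(78, 49)), 49) = Mul(Rational(26, 145), 49) = Rational(1274, 145)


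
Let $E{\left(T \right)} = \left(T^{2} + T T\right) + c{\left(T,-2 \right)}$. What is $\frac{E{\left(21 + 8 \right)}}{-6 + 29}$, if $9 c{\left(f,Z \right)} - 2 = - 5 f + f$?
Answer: $\frac{5008}{69} \approx 72.58$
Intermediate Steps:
$c{\left(f,Z \right)} = \frac{2}{9} - \frac{4 f}{9}$ ($c{\left(f,Z \right)} = \frac{2}{9} + \frac{- 5 f + f}{9} = \frac{2}{9} + \frac{\left(-4\right) f}{9} = \frac{2}{9} - \frac{4 f}{9}$)
$E{\left(T \right)} = \frac{2}{9} + 2 T^{2} - \frac{4 T}{9}$ ($E{\left(T \right)} = \left(T^{2} + T T\right) - \left(- \frac{2}{9} + \frac{4 T}{9}\right) = \left(T^{2} + T^{2}\right) - \left(- \frac{2}{9} + \frac{4 T}{9}\right) = 2 T^{2} - \left(- \frac{2}{9} + \frac{4 T}{9}\right) = \frac{2}{9} + 2 T^{2} - \frac{4 T}{9}$)
$\frac{E{\left(21 + 8 \right)}}{-6 + 29} = \frac{\frac{2}{9} + 2 \left(21 + 8\right)^{2} - \frac{4 \left(21 + 8\right)}{9}}{-6 + 29} = \frac{\frac{2}{9} + 2 \cdot 29^{2} - \frac{116}{9}}{23} = \left(\frac{2}{9} + 2 \cdot 841 - \frac{116}{9}\right) \frac{1}{23} = \left(\frac{2}{9} + 1682 - \frac{116}{9}\right) \frac{1}{23} = \frac{5008}{3} \cdot \frac{1}{23} = \frac{5008}{69}$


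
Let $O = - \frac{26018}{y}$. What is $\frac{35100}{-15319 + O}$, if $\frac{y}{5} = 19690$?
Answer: $- \frac{431949375}{188522696} \approx -2.2912$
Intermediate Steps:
$y = 98450$ ($y = 5 \cdot 19690 = 98450$)
$O = - \frac{13009}{49225}$ ($O = - \frac{26018}{98450} = \left(-26018\right) \frac{1}{98450} = - \frac{13009}{49225} \approx -0.26428$)
$\frac{35100}{-15319 + O} = \frac{35100}{-15319 - \frac{13009}{49225}} = \frac{35100}{- \frac{754090784}{49225}} = 35100 \left(- \frac{49225}{754090784}\right) = - \frac{431949375}{188522696}$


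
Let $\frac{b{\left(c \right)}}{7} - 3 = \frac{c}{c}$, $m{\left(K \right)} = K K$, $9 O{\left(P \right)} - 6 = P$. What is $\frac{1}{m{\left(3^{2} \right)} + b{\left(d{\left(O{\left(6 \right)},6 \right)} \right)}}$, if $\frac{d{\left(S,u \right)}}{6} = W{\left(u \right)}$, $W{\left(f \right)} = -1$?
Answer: $\frac{1}{109} \approx 0.0091743$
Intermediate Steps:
$O{\left(P \right)} = \frac{2}{3} + \frac{P}{9}$
$d{\left(S,u \right)} = -6$ ($d{\left(S,u \right)} = 6 \left(-1\right) = -6$)
$m{\left(K \right)} = K^{2}$
$b{\left(c \right)} = 28$ ($b{\left(c \right)} = 21 + 7 \frac{c}{c} = 21 + 7 \cdot 1 = 21 + 7 = 28$)
$\frac{1}{m{\left(3^{2} \right)} + b{\left(d{\left(O{\left(6 \right)},6 \right)} \right)}} = \frac{1}{\left(3^{2}\right)^{2} + 28} = \frac{1}{9^{2} + 28} = \frac{1}{81 + 28} = \frac{1}{109}$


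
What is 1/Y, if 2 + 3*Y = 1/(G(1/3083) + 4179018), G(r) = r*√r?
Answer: -3070578863548631528516424/2047052330778800706884071 + 9249*√3083/2047052330778800706884071 ≈ -1.5000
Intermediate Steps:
G(r) = r^(3/2)
Y = -⅔ + 1/(3*(4179018 + √3083/9504889)) (Y = -⅔ + 1/(3*((1/3083)^(3/2) + 4179018)) = -⅔ + 1/(3*(√3083/9504889 + 4179018)) = -⅔ + 1/(3*(4179018 + √3083/9504889)) ≈ -0.66667)
1/Y = 1/(-1023526287849543842838808/1535289615464552976032961 - 3083*√3083/1535289615464552976032961)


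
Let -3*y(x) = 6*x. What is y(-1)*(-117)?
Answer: -234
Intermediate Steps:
y(x) = -2*x
y(-1)*(-117) = -2*(-1)*(-117) = 2*(-117) = -234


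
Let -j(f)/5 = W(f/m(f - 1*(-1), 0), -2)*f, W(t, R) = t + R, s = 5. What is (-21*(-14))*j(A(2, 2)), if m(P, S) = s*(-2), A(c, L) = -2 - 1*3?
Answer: -11025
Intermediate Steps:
A(c, L) = -5 (A(c, L) = -2 - 3 = -5)
m(P, S) = -10 (m(P, S) = 5*(-2) = -10)
W(t, R) = R + t
j(f) = -5*f*(-2 - f/10) (j(f) = -5*(-2 + f/(-10))*f = -5*(-2 + f*(-⅒))*f = -5*(-2 - f/10)*f = -5*f*(-2 - f/10))
(-21*(-14))*j(A(2, 2)) = (-21*(-14))*((½)*(-5)*(20 - 5)) = 294*((½)*(-5)*15) = 294*(-75/2) = -11025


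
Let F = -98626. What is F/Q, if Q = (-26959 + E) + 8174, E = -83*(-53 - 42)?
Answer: 49313/5450 ≈ 9.0483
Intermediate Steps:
E = 7885 (E = -83*(-95) = 7885)
Q = -10900 (Q = (-26959 + 7885) + 8174 = -19074 + 8174 = -10900)
F/Q = -98626/(-10900) = -98626*(-1/10900) = 49313/5450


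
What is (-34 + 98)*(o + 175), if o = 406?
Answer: 37184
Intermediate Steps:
(-34 + 98)*(o + 175) = (-34 + 98)*(406 + 175) = 64*581 = 37184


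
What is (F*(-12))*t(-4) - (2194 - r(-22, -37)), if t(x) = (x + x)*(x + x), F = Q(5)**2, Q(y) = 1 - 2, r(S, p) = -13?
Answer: -2975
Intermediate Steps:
Q(y) = -1
F = 1 (F = (-1)**2 = 1)
t(x) = 4*x**2 (t(x) = (2*x)*(2*x) = 4*x**2)
(F*(-12))*t(-4) - (2194 - r(-22, -37)) = (1*(-12))*(4*(-4)**2) - (2194 - 1*(-13)) = -48*16 - (2194 + 13) = -12*64 - 1*2207 = -768 - 2207 = -2975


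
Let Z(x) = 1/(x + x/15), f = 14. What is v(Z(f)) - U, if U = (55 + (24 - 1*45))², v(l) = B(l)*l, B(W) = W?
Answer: -58003231/50176 ≈ -1156.0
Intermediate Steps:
Z(x) = 15/(16*x) (Z(x) = 1/(x + x*(1/15)) = 1/(x + x/15) = 1/(16*x/15) = 15/(16*x))
v(l) = l² (v(l) = l*l = l²)
U = 1156 (U = (55 + (24 - 45))² = (55 - 21)² = 34² = 1156)
v(Z(f)) - U = ((15/16)/14)² - 1*1156 = ((15/16)*(1/14))² - 1156 = (15/224)² - 1156 = 225/50176 - 1156 = -58003231/50176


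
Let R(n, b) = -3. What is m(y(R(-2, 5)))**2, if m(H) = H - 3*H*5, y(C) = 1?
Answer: 196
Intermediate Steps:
m(H) = -14*H (m(H) = H - 15*H = -14*H)
m(y(R(-2, 5)))**2 = (-14*1)**2 = (-14)**2 = 196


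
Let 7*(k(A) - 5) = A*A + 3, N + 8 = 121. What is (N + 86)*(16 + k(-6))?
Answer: 37014/7 ≈ 5287.7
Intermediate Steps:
N = 113 (N = -8 + 121 = 113)
k(A) = 38/7 + A**2/7 (k(A) = 5 + (A*A + 3)/7 = 5 + (A**2 + 3)/7 = 5 + (3 + A**2)/7 = 5 + (3/7 + A**2/7) = 38/7 + A**2/7)
(N + 86)*(16 + k(-6)) = (113 + 86)*(16 + (38/7 + (1/7)*(-6)**2)) = 199*(16 + (38/7 + (1/7)*36)) = 199*(16 + (38/7 + 36/7)) = 199*(16 + 74/7) = 199*(186/7) = 37014/7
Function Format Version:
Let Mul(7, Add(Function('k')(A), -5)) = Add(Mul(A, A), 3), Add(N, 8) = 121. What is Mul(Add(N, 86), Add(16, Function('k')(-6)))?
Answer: Rational(37014, 7) ≈ 5287.7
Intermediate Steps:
N = 113 (N = Add(-8, 121) = 113)
Function('k')(A) = Add(Rational(38, 7), Mul(Rational(1, 7), Pow(A, 2))) (Function('k')(A) = Add(5, Mul(Rational(1, 7), Add(Mul(A, A), 3))) = Add(5, Mul(Rational(1, 7), Add(Pow(A, 2), 3))) = Add(5, Mul(Rational(1, 7), Add(3, Pow(A, 2)))) = Add(5, Add(Rational(3, 7), Mul(Rational(1, 7), Pow(A, 2)))) = Add(Rational(38, 7), Mul(Rational(1, 7), Pow(A, 2))))
Mul(Add(N, 86), Add(16, Function('k')(-6))) = Mul(Add(113, 86), Add(16, Add(Rational(38, 7), Mul(Rational(1, 7), Pow(-6, 2))))) = Mul(199, Add(16, Add(Rational(38, 7), Mul(Rational(1, 7), 36)))) = Mul(199, Add(16, Add(Rational(38, 7), Rational(36, 7)))) = Mul(199, Add(16, Rational(74, 7))) = Mul(199, Rational(186, 7)) = Rational(37014, 7)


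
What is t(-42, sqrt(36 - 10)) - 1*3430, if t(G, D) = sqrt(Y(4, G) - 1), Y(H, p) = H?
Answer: -3430 + sqrt(3) ≈ -3428.3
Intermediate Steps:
t(G, D) = sqrt(3) (t(G, D) = sqrt(4 - 1) = sqrt(3))
t(-42, sqrt(36 - 10)) - 1*3430 = sqrt(3) - 1*3430 = sqrt(3) - 3430 = -3430 + sqrt(3)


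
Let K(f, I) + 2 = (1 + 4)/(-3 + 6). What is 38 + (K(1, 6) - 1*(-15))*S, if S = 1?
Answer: 158/3 ≈ 52.667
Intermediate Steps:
K(f, I) = -⅓ (K(f, I) = -2 + (1 + 4)/(-3 + 6) = -2 + 5/3 = -⅓)
38 + (K(1, 6) - 1*(-15))*S = 38 + (-⅓ - 1*(-15))*1 = 38 + (-⅓ + 15)*1 = 38 + (44/3)*1 = 38 + 44/3 = 158/3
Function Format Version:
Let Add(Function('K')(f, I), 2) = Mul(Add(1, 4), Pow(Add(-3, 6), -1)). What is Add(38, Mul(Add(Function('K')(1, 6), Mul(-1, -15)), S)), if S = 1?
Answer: Rational(158, 3) ≈ 52.667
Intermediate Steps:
Function('K')(f, I) = Rational(-1, 3) (Function('K')(f, I) = Add(-2, Mul(Add(1, 4), Pow(Add(-3, 6), -1))) = Add(-2, Mul(5, Pow(3, -1))) = Add(-2, Mul(5, Rational(1, 3))) = Add(-2, Rational(5, 3)) = Rational(-1, 3))
Add(38, Mul(Add(Function('K')(1, 6), Mul(-1, -15)), S)) = Add(38, Mul(Add(Rational(-1, 3), Mul(-1, -15)), 1)) = Add(38, Mul(Add(Rational(-1, 3), 15), 1)) = Add(38, Mul(Rational(44, 3), 1)) = Add(38, Rational(44, 3)) = Rational(158, 3)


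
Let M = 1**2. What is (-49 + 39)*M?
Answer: -10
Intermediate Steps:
M = 1
(-49 + 39)*M = (-49 + 39)*1 = -10*1 = -10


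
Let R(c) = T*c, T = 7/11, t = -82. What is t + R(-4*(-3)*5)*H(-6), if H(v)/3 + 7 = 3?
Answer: -5942/11 ≈ -540.18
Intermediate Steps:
H(v) = -12 (H(v) = -21 + 3*3 = -21 + 9 = -12)
T = 7/11 (T = 7*(1/11) = 7/11 ≈ 0.63636)
R(c) = 7*c/11
t + R(-4*(-3)*5)*H(-6) = -82 + (7*(-4*(-3)*5)/11)*(-12) = -82 + (7*(12*5)/11)*(-12) = -82 + ((7/11)*60)*(-12) = -82 + (420/11)*(-12) = -82 - 5040/11 = -5942/11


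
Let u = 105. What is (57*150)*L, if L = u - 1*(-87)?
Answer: 1641600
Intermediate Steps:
L = 192 (L = 105 - 1*(-87) = 105 + 87 = 192)
(57*150)*L = (57*150)*192 = 8550*192 = 1641600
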